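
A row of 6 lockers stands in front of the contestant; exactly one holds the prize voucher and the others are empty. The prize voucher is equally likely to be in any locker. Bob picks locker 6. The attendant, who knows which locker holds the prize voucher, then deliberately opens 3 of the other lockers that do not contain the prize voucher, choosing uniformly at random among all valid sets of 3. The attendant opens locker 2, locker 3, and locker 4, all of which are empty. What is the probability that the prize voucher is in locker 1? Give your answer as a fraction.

5/12

Condition on the true location of the prize voucher.
If it is in either of lockers 1 and 5 (prior 1/6 each): the attendant has 4 equally likely choices, so probability 1/4; weight (1/6)·(1/4) = 1/24 each.
If it is in any of lockers 2, 3, and 4 (prior 1/6 each): that locker was opened and seen not to hold the prize — ruled out; weight (1/6)·0 = 0 each.
If it is in locker 6 (prior 1/6): the attendant has 10 equally likely choices, so probability 1/10; weight (1/6)·(1/10) = 1/60.
The weights sum to 1/10.
So P(the prize voucher in locker 1 | the attendant opened locker 2, locker 3, and locker 4) = (1/24) / (1/10) = 5/12.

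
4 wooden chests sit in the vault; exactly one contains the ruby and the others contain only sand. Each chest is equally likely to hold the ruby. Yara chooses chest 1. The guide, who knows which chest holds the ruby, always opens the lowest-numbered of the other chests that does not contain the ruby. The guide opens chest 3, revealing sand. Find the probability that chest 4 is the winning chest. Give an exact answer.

0

Consider each possible location of the ruby in turn.
If it is in either of chests 1 and 4 (prior 1/4 each): the guide would have opened chest 2 instead, probability 0; weight (1/4)·0 = 0 each.
If it is in chest 2 (prior 1/4): chest 3 is the lowest-numbered option available, probability 1; weight (1/4)·1 = 1/4.
If it is in chest 3 (prior 1/4): the guide opened chest 3, so this case is ruled out; weight (1/4)·0 = 0.
The weights sum to 1/4.
So P(the ruby in chest 4 | the guide opened chest 3) = 0 / (1/4) = 0.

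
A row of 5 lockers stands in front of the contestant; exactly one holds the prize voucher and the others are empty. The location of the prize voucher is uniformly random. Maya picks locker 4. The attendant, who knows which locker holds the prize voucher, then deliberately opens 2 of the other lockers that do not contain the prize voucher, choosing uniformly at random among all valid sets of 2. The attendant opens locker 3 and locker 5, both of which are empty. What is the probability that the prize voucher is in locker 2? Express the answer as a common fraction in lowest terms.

Apply Bayes' rule, conditioning on where the prize voucher actually is.
If it is in either of lockers 1 and 2 (prior 1/5 each): the attendant has 3 equally likely choices, so probability 1/3; weight (1/5)·(1/3) = 1/15 each.
If it is in either of lockers 3 and 5 (prior 1/5 each): that locker was opened and seen not to hold the prize — ruled out; weight (1/5)·0 = 0 each.
If it is in locker 4 (prior 1/5): the attendant has 6 equally likely choices, so probability 1/6; weight (1/5)·(1/6) = 1/30.
The weights sum to 1/6.
So P(the prize voucher in locker 2 | the attendant opened locker 3 and locker 5) = (1/15) / (1/6) = 2/5.

2/5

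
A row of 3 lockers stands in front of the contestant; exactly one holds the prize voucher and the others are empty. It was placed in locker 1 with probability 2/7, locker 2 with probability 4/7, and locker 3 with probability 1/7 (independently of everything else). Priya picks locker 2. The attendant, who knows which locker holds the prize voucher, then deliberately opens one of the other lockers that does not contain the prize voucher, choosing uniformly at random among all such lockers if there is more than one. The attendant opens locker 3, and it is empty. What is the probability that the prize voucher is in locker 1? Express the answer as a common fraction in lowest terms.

1/2

Consider each possible location of the prize voucher in turn.
If it is in locker 1 (prior 2/7): the attendant has no choice, probability 1; weight (2/7)·1 = 2/7.
If it is in locker 2 (prior 4/7): the attendant has 2 equally likely choices, so probability 1/2; weight (4/7)·(1/2) = 2/7.
If it is in locker 3 (prior 1/7): the attendant opened locker 3, so this case is ruled out; weight (1/7)·0 = 0.
The weights sum to 4/7.
So P(the prize voucher in locker 1 | the attendant opened locker 3) = (2/7) / (4/7) = 1/2.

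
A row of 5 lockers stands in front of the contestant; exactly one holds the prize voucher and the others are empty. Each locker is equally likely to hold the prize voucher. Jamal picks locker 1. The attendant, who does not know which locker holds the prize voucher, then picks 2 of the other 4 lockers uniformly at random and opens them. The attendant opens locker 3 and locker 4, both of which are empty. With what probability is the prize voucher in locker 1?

Consider each possible location of the prize voucher in turn.
If it is in any of lockers 1, 2, and 5 (prior 1/5 each): the attendant picks exactly this set with probability 1/6 regardless, and none is the prize; weight (1/5)·(1/6) = 1/30 each.
If it is in either of lockers 3 and 4 (prior 1/5 each): that locker was opened and seen not to hold the prize — ruled out; weight (1/5)·0 = 0 each.
The weights sum to 1/10.
So P(the prize voucher in locker 1 | the attendant opened locker 3 and locker 4) = (1/30) / (1/10) = 1/3.

1/3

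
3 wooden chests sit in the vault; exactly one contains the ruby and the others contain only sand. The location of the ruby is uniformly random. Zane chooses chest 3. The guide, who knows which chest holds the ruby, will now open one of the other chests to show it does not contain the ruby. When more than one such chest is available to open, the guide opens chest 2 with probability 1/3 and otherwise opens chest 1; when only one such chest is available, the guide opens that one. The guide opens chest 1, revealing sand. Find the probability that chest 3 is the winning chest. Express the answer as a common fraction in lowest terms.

2/5

Condition on the true location of the ruby.
If it is in chest 1 (prior 1/3): the guide opened chest 1, so this case is ruled out; weight (1/3)·0 = 0.
If it is in chest 2 (prior 1/3): only chest 1 is available, probability 1; weight (1/3)·1 = 1/3.
If it is in chest 3 (prior 1/3): chest 2 is available but not opened, probability 2/3; weight (1/3)·(2/3) = 2/9.
The weights sum to 5/9.
So P(the ruby in chest 3 | the guide opened chest 1) = (2/9) / (5/9) = 2/5.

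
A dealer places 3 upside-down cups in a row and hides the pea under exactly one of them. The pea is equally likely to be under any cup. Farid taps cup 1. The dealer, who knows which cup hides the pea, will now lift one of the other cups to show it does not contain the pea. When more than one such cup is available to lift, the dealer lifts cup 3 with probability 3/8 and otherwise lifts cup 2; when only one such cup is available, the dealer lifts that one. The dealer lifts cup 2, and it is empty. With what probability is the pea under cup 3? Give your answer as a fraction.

8/13

Consider each possible location of the pea in turn.
If it is under cup 1 (prior 1/3): cup 3 is available but not opened, probability 5/8; weight (1/3)·(5/8) = 5/24.
If it is under cup 2 (prior 1/3): the dealer opened cup 2, so this case is ruled out; weight (1/3)·0 = 0.
If it is under cup 3 (prior 1/3): only cup 2 is available, probability 1; weight (1/3)·1 = 1/3.
The weights sum to 13/24.
So P(the pea under cup 3 | the dealer opened cup 2) = (1/3) / (13/24) = 8/13.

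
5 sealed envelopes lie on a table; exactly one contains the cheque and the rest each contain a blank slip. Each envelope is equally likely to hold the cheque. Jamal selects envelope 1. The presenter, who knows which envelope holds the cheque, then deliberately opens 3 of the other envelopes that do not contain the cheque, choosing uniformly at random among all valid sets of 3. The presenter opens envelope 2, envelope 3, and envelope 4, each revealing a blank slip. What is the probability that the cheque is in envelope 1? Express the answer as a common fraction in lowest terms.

1/5

Condition on the true location of the cheque.
If it is in envelope 1 (prior 1/5): the presenter has 4 equally likely choices, so probability 1/4; weight (1/5)·(1/4) = 1/20.
If it is in any of envelopes 2, 3, and 4 (prior 1/5 each): that envelope was opened and seen not to hold the prize — ruled out; weight (1/5)·0 = 0 each.
If it is in envelope 5 (prior 1/5): the presenter has no choice, probability 1; weight (1/5)·1 = 1/5.
The weights sum to 1/4.
So P(the cheque in envelope 1 | the presenter opened envelope 2, envelope 3, and envelope 4) = (1/20) / (1/4) = 1/5.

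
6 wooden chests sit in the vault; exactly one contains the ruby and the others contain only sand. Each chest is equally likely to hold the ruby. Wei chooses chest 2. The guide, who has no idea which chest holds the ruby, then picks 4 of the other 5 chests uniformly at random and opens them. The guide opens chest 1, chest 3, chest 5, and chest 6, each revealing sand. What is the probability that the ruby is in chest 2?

Consider each possible location of the ruby in turn.
If it is in any of chests 1, 3, 5, and 6 (prior 1/6 each): that chest was opened and seen not to hold the prize — ruled out; weight (1/6)·0 = 0 each.
If it is in either of chests 2 and 4 (prior 1/6 each): the guide picks exactly this set with probability 1/5 regardless, and none is the prize; weight (1/6)·(1/5) = 1/30 each.
The weights sum to 1/15.
So P(the ruby in chest 2 | the guide opened chest 1, chest 3, chest 5, and chest 6) = (1/30) / (1/15) = 1/2.

1/2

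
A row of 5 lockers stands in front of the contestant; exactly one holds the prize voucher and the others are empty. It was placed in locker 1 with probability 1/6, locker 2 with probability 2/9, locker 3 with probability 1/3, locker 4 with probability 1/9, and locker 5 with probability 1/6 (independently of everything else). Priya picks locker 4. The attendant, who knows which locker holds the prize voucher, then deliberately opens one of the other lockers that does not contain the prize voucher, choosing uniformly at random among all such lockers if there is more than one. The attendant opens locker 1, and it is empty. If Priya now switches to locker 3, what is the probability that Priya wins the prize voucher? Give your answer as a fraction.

12/29

Consider each possible location of the prize voucher in turn.
If it is in locker 1 (prior 1/6): the attendant opened locker 1, so this case is ruled out; weight (1/6)·0 = 0.
If it is in locker 2 (prior 2/9): the attendant has 3 equally likely choices, so probability 1/3; weight (2/9)·(1/3) = 2/27.
If it is in locker 3 (prior 1/3): the attendant has 3 equally likely choices, so probability 1/3; weight (1/3)·(1/3) = 1/9.
If it is in locker 4 (prior 1/9): the attendant has 4 equally likely choices, so probability 1/4; weight (1/9)·(1/4) = 1/36.
If it is in locker 5 (prior 1/6): the attendant has 3 equally likely choices, so probability 1/3; weight (1/6)·(1/3) = 1/18.
The weights sum to 29/108.
So P(the prize voucher in locker 3 | the attendant opened locker 1) = (1/9) / (29/108) = 12/29.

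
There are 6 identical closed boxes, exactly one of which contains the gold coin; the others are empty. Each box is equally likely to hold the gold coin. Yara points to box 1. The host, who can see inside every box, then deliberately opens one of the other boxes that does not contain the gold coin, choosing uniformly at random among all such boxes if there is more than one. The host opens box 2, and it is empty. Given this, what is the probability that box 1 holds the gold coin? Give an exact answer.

1/6

Consider each possible location of the gold coin in turn.
If it is in box 1 (prior 1/6): the host has 5 equally likely choices, so probability 1/5; weight (1/6)·(1/5) = 1/30.
If it is in box 2 (prior 1/6): the host opened box 2, so this case is ruled out; weight (1/6)·0 = 0.
If it is in any of boxes 3, 4, 5, and 6 (prior 1/6 each): the host has 4 equally likely choices, so probability 1/4; weight (1/6)·(1/4) = 1/24 each.
The weights sum to 1/5.
So P(the gold coin in box 1 | the host opened box 2) = (1/30) / (1/5) = 1/6.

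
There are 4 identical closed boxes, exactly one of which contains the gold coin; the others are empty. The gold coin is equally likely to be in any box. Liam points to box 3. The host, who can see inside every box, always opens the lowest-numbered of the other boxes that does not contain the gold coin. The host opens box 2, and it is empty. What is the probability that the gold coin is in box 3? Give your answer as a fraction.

0

Condition on the true location of the gold coin.
If it is in box 1 (prior 1/4): box 2 is the lowest-numbered option available, probability 1; weight (1/4)·1 = 1/4.
If it is in box 2 (prior 1/4): the host opened box 2, so this case is ruled out; weight (1/4)·0 = 0.
If it is in either of boxes 3 and 4 (prior 1/4 each): the host would have opened box 1 instead, probability 0; weight (1/4)·0 = 0 each.
The weights sum to 1/4.
So P(the gold coin in box 3 | the host opened box 2) = 0 / (1/4) = 0.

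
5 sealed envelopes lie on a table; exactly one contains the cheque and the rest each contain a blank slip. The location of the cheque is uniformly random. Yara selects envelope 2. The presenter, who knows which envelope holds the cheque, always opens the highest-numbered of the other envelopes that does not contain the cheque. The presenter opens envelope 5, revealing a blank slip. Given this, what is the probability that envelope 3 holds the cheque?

Consider each possible location of the cheque in turn.
If it is in any of envelopes 1, 2, 3, and 4 (prior 1/5 each): envelope 5 is the highest-numbered option available, probability 1; weight (1/5)·1 = 1/5 each.
If it is in envelope 5 (prior 1/5): the presenter opened envelope 5, so this case is ruled out; weight (1/5)·0 = 0.
The weights sum to 4/5.
So P(the cheque in envelope 3 | the presenter opened envelope 5) = (1/5) / (4/5) = 1/4.

1/4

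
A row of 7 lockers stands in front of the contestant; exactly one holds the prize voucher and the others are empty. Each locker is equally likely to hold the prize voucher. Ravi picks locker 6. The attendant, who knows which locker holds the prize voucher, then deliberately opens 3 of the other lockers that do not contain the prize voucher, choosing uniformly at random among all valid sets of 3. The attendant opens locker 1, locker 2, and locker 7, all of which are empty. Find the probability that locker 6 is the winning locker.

1/7

Apply Bayes' rule, conditioning on where the prize voucher actually is.
If it is in any of lockers 1, 2, and 7 (prior 1/7 each): that locker was opened and seen not to hold the prize — ruled out; weight (1/7)·0 = 0 each.
If it is in any of lockers 3, 4, and 5 (prior 1/7 each): the attendant has 10 equally likely choices, so probability 1/10; weight (1/7)·(1/10) = 1/70 each.
If it is in locker 6 (prior 1/7): the attendant has 20 equally likely choices, so probability 1/20; weight (1/7)·(1/20) = 1/140.
The weights sum to 1/20.
So P(the prize voucher in locker 6 | the attendant opened locker 1, locker 2, and locker 7) = (1/140) / (1/20) = 1/7.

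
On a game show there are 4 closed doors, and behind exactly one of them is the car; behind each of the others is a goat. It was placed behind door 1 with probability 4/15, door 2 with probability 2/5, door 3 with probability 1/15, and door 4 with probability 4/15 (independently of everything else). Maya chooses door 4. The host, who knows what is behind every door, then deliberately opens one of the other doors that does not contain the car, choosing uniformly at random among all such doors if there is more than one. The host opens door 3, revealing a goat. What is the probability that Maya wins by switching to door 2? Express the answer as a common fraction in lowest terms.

Consider each possible location of the car in turn.
If it is behind door 1 (prior 4/15): the host has 2 equally likely choices, so probability 1/2; weight (4/15)·(1/2) = 2/15.
If it is behind door 2 (prior 2/5): the host has 2 equally likely choices, so probability 1/2; weight (2/5)·(1/2) = 1/5.
If it is behind door 3 (prior 1/15): the host opened door 3, so this case is ruled out; weight (1/15)·0 = 0.
If it is behind door 4 (prior 4/15): the host has 3 equally likely choices, so probability 1/3; weight (4/15)·(1/3) = 4/45.
The weights sum to 19/45.
So P(the car behind door 2 | the host opened door 3) = (1/5) / (19/45) = 9/19.

9/19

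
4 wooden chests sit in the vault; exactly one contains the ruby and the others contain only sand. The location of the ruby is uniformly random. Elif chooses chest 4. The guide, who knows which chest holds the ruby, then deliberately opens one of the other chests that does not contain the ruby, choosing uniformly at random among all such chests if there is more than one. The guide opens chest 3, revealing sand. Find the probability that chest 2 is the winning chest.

Condition on the true location of the ruby.
If it is in either of chests 1 and 2 (prior 1/4 each): the guide has 2 equally likely choices, so probability 1/2; weight (1/4)·(1/2) = 1/8 each.
If it is in chest 3 (prior 1/4): the guide opened chest 3, so this case is ruled out; weight (1/4)·0 = 0.
If it is in chest 4 (prior 1/4): the guide has 3 equally likely choices, so probability 1/3; weight (1/4)·(1/3) = 1/12.
The weights sum to 1/3.
So P(the ruby in chest 2 | the guide opened chest 3) = (1/8) / (1/3) = 3/8.

3/8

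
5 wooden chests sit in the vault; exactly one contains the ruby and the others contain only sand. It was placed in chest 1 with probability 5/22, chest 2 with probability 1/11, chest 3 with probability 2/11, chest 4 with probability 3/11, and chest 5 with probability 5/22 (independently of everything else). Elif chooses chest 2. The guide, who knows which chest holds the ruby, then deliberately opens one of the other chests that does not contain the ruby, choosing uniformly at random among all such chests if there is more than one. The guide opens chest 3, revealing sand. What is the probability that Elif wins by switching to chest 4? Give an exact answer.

12/35

Apply Bayes' rule, conditioning on where the ruby actually is.
If it is in either of chests 1 and 5 (prior 5/22 each): the guide has 3 equally likely choices, so probability 1/3; weight (5/22)·(1/3) = 5/66 each.
If it is in chest 2 (prior 1/11): the guide has 4 equally likely choices, so probability 1/4; weight (1/11)·(1/4) = 1/44.
If it is in chest 3 (prior 2/11): the guide opened chest 3, so this case is ruled out; weight (2/11)·0 = 0.
If it is in chest 4 (prior 3/11): the guide has 3 equally likely choices, so probability 1/3; weight (3/11)·(1/3) = 1/11.
The weights sum to 35/132.
So P(the ruby in chest 4 | the guide opened chest 3) = (1/11) / (35/132) = 12/35.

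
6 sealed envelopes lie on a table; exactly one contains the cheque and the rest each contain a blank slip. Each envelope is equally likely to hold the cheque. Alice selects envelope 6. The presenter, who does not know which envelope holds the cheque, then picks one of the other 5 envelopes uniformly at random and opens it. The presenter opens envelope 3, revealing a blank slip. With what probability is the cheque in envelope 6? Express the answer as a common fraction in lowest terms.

Because the presenter chose which envelope to open without knowing where the cheque is, the choice is independent of the prize location. Learning that envelope 3 does not hold the cheque simply rules out that one location and leaves the remaining 5 envelopes still equally likely by symmetry.
So P(the cheque in envelope 6) = 1/5.

1/5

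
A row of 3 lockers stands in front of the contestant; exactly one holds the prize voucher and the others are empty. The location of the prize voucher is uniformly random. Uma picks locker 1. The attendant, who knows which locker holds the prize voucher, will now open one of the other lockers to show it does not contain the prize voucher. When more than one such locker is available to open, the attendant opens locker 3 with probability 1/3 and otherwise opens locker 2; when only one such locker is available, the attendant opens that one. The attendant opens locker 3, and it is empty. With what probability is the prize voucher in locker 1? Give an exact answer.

1/4

Condition on the true location of the prize voucher.
If it is in locker 1 (prior 1/3): locker 3 is available, opened with probability 1/3; weight (1/3)·(1/3) = 1/9.
If it is in locker 2 (prior 1/3): only locker 3 is available, probability 1; weight (1/3)·1 = 1/3.
If it is in locker 3 (prior 1/3): the attendant opened locker 3, so this case is ruled out; weight (1/3)·0 = 0.
The weights sum to 4/9.
So P(the prize voucher in locker 1 | the attendant opened locker 3) = (1/9) / (4/9) = 1/4.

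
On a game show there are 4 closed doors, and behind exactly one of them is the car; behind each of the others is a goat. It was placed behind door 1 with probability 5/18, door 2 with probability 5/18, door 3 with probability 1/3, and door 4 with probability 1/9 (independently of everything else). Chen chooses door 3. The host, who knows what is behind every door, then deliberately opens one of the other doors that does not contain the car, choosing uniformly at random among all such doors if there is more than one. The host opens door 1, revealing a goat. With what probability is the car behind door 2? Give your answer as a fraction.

Condition on the true location of the car.
If it is behind door 1 (prior 5/18): the host opened door 1, so this case is ruled out; weight (5/18)·0 = 0.
If it is behind door 2 (prior 5/18): the host has 2 equally likely choices, so probability 1/2; weight (5/18)·(1/2) = 5/36.
If it is behind door 3 (prior 1/3): the host has 3 equally likely choices, so probability 1/3; weight (1/3)·(1/3) = 1/9.
If it is behind door 4 (prior 1/9): the host has 2 equally likely choices, so probability 1/2; weight (1/9)·(1/2) = 1/18.
The weights sum to 11/36.
So P(the car behind door 2 | the host opened door 1) = (5/36) / (11/36) = 5/11.

5/11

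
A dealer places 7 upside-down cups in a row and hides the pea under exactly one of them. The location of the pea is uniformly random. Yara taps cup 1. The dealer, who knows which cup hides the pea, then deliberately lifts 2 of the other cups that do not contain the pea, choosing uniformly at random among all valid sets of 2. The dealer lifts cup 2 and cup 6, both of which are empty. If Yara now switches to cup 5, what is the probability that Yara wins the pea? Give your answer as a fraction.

3/14

Condition on the true location of the pea.
If it is under cup 1 (prior 1/7): the dealer has 15 equally likely choices, so probability 1/15; weight (1/7)·(1/15) = 1/105.
If it is under either of cups 2 and 6 (prior 1/7 each): that cup was opened and seen not to hold the prize — ruled out; weight (1/7)·0 = 0 each.
If it is under any of cups 3, 4, 5, and 7 (prior 1/7 each): the dealer has 10 equally likely choices, so probability 1/10; weight (1/7)·(1/10) = 1/70 each.
The weights sum to 1/15.
So P(the pea under cup 5 | the dealer opened cup 2 and cup 6) = (1/70) / (1/15) = 3/14.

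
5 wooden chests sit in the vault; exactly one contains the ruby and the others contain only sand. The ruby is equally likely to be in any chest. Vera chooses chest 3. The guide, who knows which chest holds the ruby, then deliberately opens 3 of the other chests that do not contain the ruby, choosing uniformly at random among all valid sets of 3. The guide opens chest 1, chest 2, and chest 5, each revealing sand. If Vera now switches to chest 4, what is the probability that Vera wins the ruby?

4/5

Condition on the true location of the ruby.
If it is in any of chests 1, 2, and 5 (prior 1/5 each): that chest was opened and seen not to hold the prize — ruled out; weight (1/5)·0 = 0 each.
If it is in chest 3 (prior 1/5): the guide has 4 equally likely choices, so probability 1/4; weight (1/5)·(1/4) = 1/20.
If it is in chest 4 (prior 1/5): the guide has no choice, probability 1; weight (1/5)·1 = 1/5.
The weights sum to 1/4.
So P(the ruby in chest 4 | the guide opened chest 1, chest 2, and chest 5) = (1/5) / (1/4) = 4/5.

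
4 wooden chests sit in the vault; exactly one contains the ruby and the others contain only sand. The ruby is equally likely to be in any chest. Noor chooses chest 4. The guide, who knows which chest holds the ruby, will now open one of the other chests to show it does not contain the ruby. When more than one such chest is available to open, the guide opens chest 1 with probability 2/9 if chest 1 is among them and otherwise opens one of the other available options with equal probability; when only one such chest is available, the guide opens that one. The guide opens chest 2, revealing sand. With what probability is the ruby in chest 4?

7/30

Apply Bayes' rule, conditioning on where the ruby actually is.
If it is in chest 1 (prior 1/4): chest 1 holds the prize so is unavailable; the guide chooses uniformly among the 2 others, probability 1/2; weight (1/4)·(1/2) = 1/8.
If it is in chest 2 (prior 1/4): the guide opened chest 2, so this case is ruled out; weight (1/4)·0 = 0.
If it is in chest 3 (prior 1/4): chest 1 is available but not opened, probability 7/9; weight (1/4)·(7/9) = 7/36.
If it is in chest 4 (prior 1/4): chest 1 is available but not opened; chest 2 gets probability (1 − 2/9)/2 = 7/18; weight (1/4)·(7/18) = 7/72.
The weights sum to 5/12.
So P(the ruby in chest 4 | the guide opened chest 2) = (7/72) / (5/12) = 7/30.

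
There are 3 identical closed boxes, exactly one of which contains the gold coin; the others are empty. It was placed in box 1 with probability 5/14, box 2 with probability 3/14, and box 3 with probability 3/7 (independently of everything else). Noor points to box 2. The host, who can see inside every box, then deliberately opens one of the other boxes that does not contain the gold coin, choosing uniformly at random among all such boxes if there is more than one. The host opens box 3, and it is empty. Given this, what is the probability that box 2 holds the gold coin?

3/13

Consider each possible location of the gold coin in turn.
If it is in box 1 (prior 5/14): the host has no choice, probability 1; weight (5/14)·1 = 5/14.
If it is in box 2 (prior 3/14): the host has 2 equally likely choices, so probability 1/2; weight (3/14)·(1/2) = 3/28.
If it is in box 3 (prior 3/7): the host opened box 3, so this case is ruled out; weight (3/7)·0 = 0.
The weights sum to 13/28.
So P(the gold coin in box 2 | the host opened box 3) = (3/28) / (13/28) = 3/13.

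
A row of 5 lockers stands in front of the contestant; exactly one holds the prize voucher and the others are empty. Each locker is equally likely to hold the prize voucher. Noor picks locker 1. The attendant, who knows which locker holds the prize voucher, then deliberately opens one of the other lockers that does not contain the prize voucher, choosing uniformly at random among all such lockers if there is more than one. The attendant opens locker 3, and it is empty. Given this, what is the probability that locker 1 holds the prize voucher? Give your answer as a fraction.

1/5

Apply Bayes' rule, conditioning on where the prize voucher actually is.
If it is in locker 1 (prior 1/5): the attendant has 4 equally likely choices, so probability 1/4; weight (1/5)·(1/4) = 1/20.
If it is in any of lockers 2, 4, and 5 (prior 1/5 each): the attendant has 3 equally likely choices, so probability 1/3; weight (1/5)·(1/3) = 1/15 each.
If it is in locker 3 (prior 1/5): the attendant opened locker 3, so this case is ruled out; weight (1/5)·0 = 0.
The weights sum to 1/4.
So P(the prize voucher in locker 1 | the attendant opened locker 3) = (1/20) / (1/4) = 1/5.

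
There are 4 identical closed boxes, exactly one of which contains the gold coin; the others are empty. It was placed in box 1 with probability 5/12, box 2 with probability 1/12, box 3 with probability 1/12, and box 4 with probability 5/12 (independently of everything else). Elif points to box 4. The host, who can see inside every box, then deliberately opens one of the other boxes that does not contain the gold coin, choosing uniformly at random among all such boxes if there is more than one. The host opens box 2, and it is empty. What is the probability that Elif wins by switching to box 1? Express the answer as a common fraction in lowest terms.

15/28

Apply Bayes' rule, conditioning on where the gold coin actually is.
If it is in box 1 (prior 5/12): the host has 2 equally likely choices, so probability 1/2; weight (5/12)·(1/2) = 5/24.
If it is in box 2 (prior 1/12): the host opened box 2, so this case is ruled out; weight (1/12)·0 = 0.
If it is in box 3 (prior 1/12): the host has 2 equally likely choices, so probability 1/2; weight (1/12)·(1/2) = 1/24.
If it is in box 4 (prior 5/12): the host has 3 equally likely choices, so probability 1/3; weight (5/12)·(1/3) = 5/36.
The weights sum to 7/18.
So P(the gold coin in box 1 | the host opened box 2) = (5/24) / (7/18) = 15/28.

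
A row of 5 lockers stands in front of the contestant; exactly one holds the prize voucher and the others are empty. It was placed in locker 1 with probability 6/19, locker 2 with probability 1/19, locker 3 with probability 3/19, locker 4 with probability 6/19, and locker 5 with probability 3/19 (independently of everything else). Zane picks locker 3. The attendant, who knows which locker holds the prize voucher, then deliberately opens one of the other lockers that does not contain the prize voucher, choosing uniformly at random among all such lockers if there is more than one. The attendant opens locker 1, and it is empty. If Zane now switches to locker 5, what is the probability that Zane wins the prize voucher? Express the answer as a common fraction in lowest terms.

Condition on the true location of the prize voucher.
If it is in locker 1 (prior 6/19): the attendant opened locker 1, so this case is ruled out; weight (6/19)·0 = 0.
If it is in locker 2 (prior 1/19): the attendant has 3 equally likely choices, so probability 1/3; weight (1/19)·(1/3) = 1/57.
If it is in locker 3 (prior 3/19): the attendant has 4 equally likely choices, so probability 1/4; weight (3/19)·(1/4) = 3/76.
If it is in locker 4 (prior 6/19): the attendant has 3 equally likely choices, so probability 1/3; weight (6/19)·(1/3) = 2/19.
If it is in locker 5 (prior 3/19): the attendant has 3 equally likely choices, so probability 1/3; weight (3/19)·(1/3) = 1/19.
The weights sum to 49/228.
So P(the prize voucher in locker 5 | the attendant opened locker 1) = (1/19) / (49/228) = 12/49.

12/49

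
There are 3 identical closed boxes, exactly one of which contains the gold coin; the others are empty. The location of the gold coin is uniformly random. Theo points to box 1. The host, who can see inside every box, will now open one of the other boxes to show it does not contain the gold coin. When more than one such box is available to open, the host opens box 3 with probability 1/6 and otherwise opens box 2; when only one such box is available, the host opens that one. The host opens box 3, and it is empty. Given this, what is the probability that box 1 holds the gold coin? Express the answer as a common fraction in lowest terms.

1/7

Consider each possible location of the gold coin in turn.
If it is in box 1 (prior 1/3): box 3 is available, opened with probability 1/6; weight (1/3)·(1/6) = 1/18.
If it is in box 2 (prior 1/3): only box 3 is available, probability 1; weight (1/3)·1 = 1/3.
If it is in box 3 (prior 1/3): the host opened box 3, so this case is ruled out; weight (1/3)·0 = 0.
The weights sum to 7/18.
So P(the gold coin in box 1 | the host opened box 3) = (1/18) / (7/18) = 1/7.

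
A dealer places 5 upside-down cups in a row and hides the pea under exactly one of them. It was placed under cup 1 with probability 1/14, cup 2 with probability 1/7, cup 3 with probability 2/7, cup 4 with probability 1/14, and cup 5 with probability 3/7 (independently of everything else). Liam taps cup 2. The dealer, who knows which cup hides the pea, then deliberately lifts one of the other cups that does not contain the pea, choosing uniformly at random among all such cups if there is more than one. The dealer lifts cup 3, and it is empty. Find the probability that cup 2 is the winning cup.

Apply Bayes' rule, conditioning on where the pea actually is.
If it is under either of cups 1 and 4 (prior 1/14 each): the dealer has 3 equally likely choices, so probability 1/3; weight (1/14)·(1/3) = 1/42 each.
If it is under cup 2 (prior 1/7): the dealer has 4 equally likely choices, so probability 1/4; weight (1/7)·(1/4) = 1/28.
If it is under cup 3 (prior 2/7): the dealer opened cup 3, so this case is ruled out; weight (2/7)·0 = 0.
If it is under cup 5 (prior 3/7): the dealer has 3 equally likely choices, so probability 1/3; weight (3/7)·(1/3) = 1/7.
The weights sum to 19/84.
So P(the pea under cup 2 | the dealer opened cup 3) = (1/28) / (19/84) = 3/19.

3/19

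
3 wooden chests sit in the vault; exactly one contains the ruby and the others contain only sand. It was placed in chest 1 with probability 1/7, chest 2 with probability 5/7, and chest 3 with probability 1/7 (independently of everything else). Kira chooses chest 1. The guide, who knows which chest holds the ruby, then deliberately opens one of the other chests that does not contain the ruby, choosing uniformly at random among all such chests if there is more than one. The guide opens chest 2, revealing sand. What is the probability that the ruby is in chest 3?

2/3

Condition on the true location of the ruby.
If it is in chest 1 (prior 1/7): the guide has 2 equally likely choices, so probability 1/2; weight (1/7)·(1/2) = 1/14.
If it is in chest 2 (prior 5/7): the guide opened chest 2, so this case is ruled out; weight (5/7)·0 = 0.
If it is in chest 3 (prior 1/7): the guide has no choice, probability 1; weight (1/7)·1 = 1/7.
The weights sum to 3/14.
So P(the ruby in chest 3 | the guide opened chest 2) = (1/7) / (3/14) = 2/3.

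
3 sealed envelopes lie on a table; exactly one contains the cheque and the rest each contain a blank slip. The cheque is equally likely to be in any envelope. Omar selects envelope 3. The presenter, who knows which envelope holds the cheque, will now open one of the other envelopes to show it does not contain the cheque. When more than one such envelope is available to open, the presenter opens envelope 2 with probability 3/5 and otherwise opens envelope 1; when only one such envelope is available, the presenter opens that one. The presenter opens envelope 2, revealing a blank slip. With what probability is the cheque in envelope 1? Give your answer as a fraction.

Condition on the true location of the cheque.
If it is in envelope 1 (prior 1/3): only envelope 2 is available, probability 1; weight (1/3)·1 = 1/3.
If it is in envelope 2 (prior 1/3): the presenter opened envelope 2, so this case is ruled out; weight (1/3)·0 = 0.
If it is in envelope 3 (prior 1/3): envelope 2 is available, opened with probability 3/5; weight (1/3)·(3/5) = 1/5.
The weights sum to 8/15.
So P(the cheque in envelope 1 | the presenter opened envelope 2) = (1/3) / (8/15) = 5/8.

5/8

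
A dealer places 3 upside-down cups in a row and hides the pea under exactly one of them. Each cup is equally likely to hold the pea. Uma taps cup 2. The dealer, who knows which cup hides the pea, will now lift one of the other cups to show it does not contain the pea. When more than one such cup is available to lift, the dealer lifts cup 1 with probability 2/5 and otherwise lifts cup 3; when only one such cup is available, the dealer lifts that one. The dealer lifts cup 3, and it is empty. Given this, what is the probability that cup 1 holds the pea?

Condition on the true location of the pea.
If it is under cup 1 (prior 1/3): only cup 3 is available, probability 1; weight (1/3)·1 = 1/3.
If it is under cup 2 (prior 1/3): cup 1 is available but not opened, probability 3/5; weight (1/3)·(3/5) = 1/5.
If it is under cup 3 (prior 1/3): the dealer opened cup 3, so this case is ruled out; weight (1/3)·0 = 0.
The weights sum to 8/15.
So P(the pea under cup 1 | the dealer opened cup 3) = (1/3) / (8/15) = 5/8.

5/8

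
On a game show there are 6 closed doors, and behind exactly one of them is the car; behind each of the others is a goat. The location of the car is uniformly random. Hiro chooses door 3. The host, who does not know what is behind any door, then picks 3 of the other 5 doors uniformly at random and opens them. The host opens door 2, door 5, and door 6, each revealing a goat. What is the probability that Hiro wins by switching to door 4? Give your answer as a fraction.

1/3

Apply Bayes' rule, conditioning on where the car actually is.
If it is behind any of doors 1, 3, and 4 (prior 1/6 each): the host picks exactly this set with probability 1/10 regardless, and none is the prize; weight (1/6)·(1/10) = 1/60 each.
If it is behind any of doors 2, 5, and 6 (prior 1/6 each): that door was opened and seen not to hold the prize — ruled out; weight (1/6)·0 = 0 each.
The weights sum to 1/20.
So P(the car behind door 4 | the host opened door 2, door 5, and door 6) = (1/60) / (1/20) = 1/3.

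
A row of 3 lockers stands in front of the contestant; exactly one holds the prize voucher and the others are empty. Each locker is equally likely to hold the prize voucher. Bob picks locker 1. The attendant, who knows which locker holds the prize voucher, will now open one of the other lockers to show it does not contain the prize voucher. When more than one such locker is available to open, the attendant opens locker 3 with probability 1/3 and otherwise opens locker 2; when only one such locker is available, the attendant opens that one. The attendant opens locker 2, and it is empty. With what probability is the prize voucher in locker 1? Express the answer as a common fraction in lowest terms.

2/5

Consider each possible location of the prize voucher in turn.
If it is in locker 1 (prior 1/3): locker 3 is available but not opened, probability 2/3; weight (1/3)·(2/3) = 2/9.
If it is in locker 2 (prior 1/3): the attendant opened locker 2, so this case is ruled out; weight (1/3)·0 = 0.
If it is in locker 3 (prior 1/3): only locker 2 is available, probability 1; weight (1/3)·1 = 1/3.
The weights sum to 5/9.
So P(the prize voucher in locker 1 | the attendant opened locker 2) = (2/9) / (5/9) = 2/5.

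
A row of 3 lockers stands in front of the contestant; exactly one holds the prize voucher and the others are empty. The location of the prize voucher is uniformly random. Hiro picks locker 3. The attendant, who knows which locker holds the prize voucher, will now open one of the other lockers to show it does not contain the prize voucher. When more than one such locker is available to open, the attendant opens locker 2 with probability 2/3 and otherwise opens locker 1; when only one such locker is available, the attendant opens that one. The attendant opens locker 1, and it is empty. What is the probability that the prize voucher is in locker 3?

Apply Bayes' rule, conditioning on where the prize voucher actually is.
If it is in locker 1 (prior 1/3): the attendant opened locker 1, so this case is ruled out; weight (1/3)·0 = 0.
If it is in locker 2 (prior 1/3): only locker 1 is available, probability 1; weight (1/3)·1 = 1/3.
If it is in locker 3 (prior 1/3): locker 2 is available but not opened, probability 1/3; weight (1/3)·(1/3) = 1/9.
The weights sum to 4/9.
So P(the prize voucher in locker 3 | the attendant opened locker 1) = (1/9) / (4/9) = 1/4.

1/4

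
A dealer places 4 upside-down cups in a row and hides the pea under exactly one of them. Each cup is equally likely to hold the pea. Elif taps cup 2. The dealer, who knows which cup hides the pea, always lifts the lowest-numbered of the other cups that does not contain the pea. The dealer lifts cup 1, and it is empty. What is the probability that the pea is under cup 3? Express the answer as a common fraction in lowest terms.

Consider each possible location of the pea in turn.
If it is under cup 1 (prior 1/4): the dealer opened cup 1, so this case is ruled out; weight (1/4)·0 = 0.
If it is under any of cups 2, 3, and 4 (prior 1/4 each): cup 1 is the lowest-numbered option available, probability 1; weight (1/4)·1 = 1/4 each.
The weights sum to 3/4.
So P(the pea under cup 3 | the dealer opened cup 1) = (1/4) / (3/4) = 1/3.

1/3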